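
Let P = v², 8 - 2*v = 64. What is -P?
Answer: -784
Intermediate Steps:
v = -28 (v = 4 - ½*64 = 4 - 32 = -28)
P = 784 (P = (-28)² = 784)
-P = -1*784 = -784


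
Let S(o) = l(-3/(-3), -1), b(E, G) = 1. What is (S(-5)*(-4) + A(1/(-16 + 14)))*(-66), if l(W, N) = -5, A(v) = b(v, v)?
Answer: -1386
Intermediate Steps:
A(v) = 1
S(o) = -5
(S(-5)*(-4) + A(1/(-16 + 14)))*(-66) = (-5*(-4) + 1)*(-66) = (20 + 1)*(-66) = 21*(-66) = -1386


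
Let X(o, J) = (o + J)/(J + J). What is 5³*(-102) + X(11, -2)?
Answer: -51009/4 ≈ -12752.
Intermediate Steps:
X(o, J) = (J + o)/(2*J) (X(o, J) = (J + o)/((2*J)) = (J + o)*(1/(2*J)) = (J + o)/(2*J))
5³*(-102) + X(11, -2) = 5³*(-102) + (½)*(-2 + 11)/(-2) = 125*(-102) + (½)*(-½)*9 = -12750 - 9/4 = -51009/4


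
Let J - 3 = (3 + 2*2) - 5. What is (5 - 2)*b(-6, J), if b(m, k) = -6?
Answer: -18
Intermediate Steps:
J = 5 (J = 3 + ((3 + 2*2) - 5) = 3 + ((3 + 4) - 5) = 3 + (7 - 5) = 3 + 2 = 5)
(5 - 2)*b(-6, J) = (5 - 2)*(-6) = 3*(-6) = -18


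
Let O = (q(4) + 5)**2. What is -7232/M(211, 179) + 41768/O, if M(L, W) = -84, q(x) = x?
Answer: 341192/567 ≈ 601.75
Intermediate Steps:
O = 81 (O = (4 + 5)**2 = 9**2 = 81)
-7232/M(211, 179) + 41768/O = -7232/(-84) + 41768/81 = -7232*(-1/84) + 41768*(1/81) = 1808/21 + 41768/81 = 341192/567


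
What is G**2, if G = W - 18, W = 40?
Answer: 484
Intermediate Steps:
G = 22 (G = 40 - 18 = 22)
G**2 = 22**2 = 484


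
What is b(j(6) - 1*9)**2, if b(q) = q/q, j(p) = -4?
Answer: 1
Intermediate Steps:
b(q) = 1
b(j(6) - 1*9)**2 = 1**2 = 1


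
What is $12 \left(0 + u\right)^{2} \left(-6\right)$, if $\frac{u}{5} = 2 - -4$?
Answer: $-64800$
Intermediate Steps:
$u = 30$ ($u = 5 \left(2 - -4\right) = 5 \left(2 + 4\right) = 5 \cdot 6 = 30$)
$12 \left(0 + u\right)^{2} \left(-6\right) = 12 \left(0 + 30\right)^{2} \left(-6\right) = 12 \cdot 30^{2} \left(-6\right) = 12 \cdot 900 \left(-6\right) = 10800 \left(-6\right) = -64800$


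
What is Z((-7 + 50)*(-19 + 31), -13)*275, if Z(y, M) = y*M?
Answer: -1844700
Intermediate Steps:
Z(y, M) = M*y
Z((-7 + 50)*(-19 + 31), -13)*275 = -13*(-7 + 50)*(-19 + 31)*275 = -559*12*275 = -13*516*275 = -6708*275 = -1844700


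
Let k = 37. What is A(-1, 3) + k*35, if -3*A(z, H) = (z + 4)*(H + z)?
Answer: 1293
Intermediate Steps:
A(z, H) = -(4 + z)*(H + z)/3 (A(z, H) = -(z + 4)*(H + z)/3 = -(4 + z)*(H + z)/3)
A(-1, 3) + k*35 = (-4/3*3 - 4/3*(-1) - ⅓*(-1)² - ⅓*3*(-1)) + 37*35 = (-4 + 4/3 - ⅓*1 + 1) + 1295 = (-4 + 4/3 - ⅓ + 1) + 1295 = -2 + 1295 = 1293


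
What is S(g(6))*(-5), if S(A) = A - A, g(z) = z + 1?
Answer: 0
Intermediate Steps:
g(z) = 1 + z
S(A) = 0
S(g(6))*(-5) = 0*(-5) = 0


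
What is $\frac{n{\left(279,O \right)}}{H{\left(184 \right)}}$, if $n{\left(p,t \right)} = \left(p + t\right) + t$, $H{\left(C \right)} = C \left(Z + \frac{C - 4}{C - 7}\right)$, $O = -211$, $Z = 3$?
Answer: $- \frac{8437}{43608} \approx -0.19347$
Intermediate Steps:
$H{\left(C \right)} = C \left(3 + \frac{-4 + C}{-7 + C}\right)$ ($H{\left(C \right)} = C \left(3 + \frac{C - 4}{C - 7}\right) = C \left(3 + \frac{-4 + C}{-7 + C}\right)$)
$n{\left(p,t \right)} = p + 2 t$
$\frac{n{\left(279,O \right)}}{H{\left(184 \right)}} = \frac{279 + 2 \left(-211\right)}{184 \frac{1}{-7 + 184} \left(-25 + 4 \cdot 184\right)} = \frac{279 - 422}{184 \cdot \frac{1}{177} \left(-25 + 736\right)} = - \frac{143}{184 \cdot \frac{1}{177} \cdot 711} = - \frac{143}{\frac{43608}{59}} = \left(-143\right) \frac{59}{43608} = - \frac{8437}{43608}$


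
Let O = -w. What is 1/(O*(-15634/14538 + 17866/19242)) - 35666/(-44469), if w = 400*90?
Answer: 488662344465703/609129246960000 ≈ 0.80223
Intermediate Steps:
w = 36000
O = -36000 (O = -1*36000 = -36000)
1/(O*(-15634/14538 + 17866/19242)) - 35666/(-44469) = 1/((-36000)*(-15634/14538 + 17866/19242)) - 35666/(-44469) = -1/(36000*(-15634*1/14538 + 17866*(1/19242))) - 35666*(-1/44469) = -1/(36000*(-7817/7269 + 8933/9621)) + 35666/44469 = -1/(36000*(-3424460/23311683)) + 35666/44469 = -1/36000*(-23311683/3424460) + 35666/44469 = 2590187/13697840000 + 35666/44469 = 488662344465703/609129246960000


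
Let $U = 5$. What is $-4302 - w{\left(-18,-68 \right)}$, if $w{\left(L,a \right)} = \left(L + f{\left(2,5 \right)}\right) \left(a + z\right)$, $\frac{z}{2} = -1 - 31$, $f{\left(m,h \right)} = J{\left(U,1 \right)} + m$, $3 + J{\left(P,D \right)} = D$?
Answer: $-6678$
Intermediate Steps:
$J{\left(P,D \right)} = -3 + D$
$f{\left(m,h \right)} = -2 + m$ ($f{\left(m,h \right)} = \left(-3 + 1\right) + m = -2 + m$)
$z = -64$ ($z = 2 \left(-1 - 31\right) = 2 \left(-32\right) = -64$)
$w{\left(L,a \right)} = L \left(-64 + a\right)$ ($w{\left(L,a \right)} = \left(L + \left(-2 + 2\right)\right) \left(a - 64\right) = \left(L + 0\right) \left(-64 + a\right) = L \left(-64 + a\right)$)
$-4302 - w{\left(-18,-68 \right)} = -4302 - - 18 \left(-64 - 68\right) = -4302 - \left(-18\right) \left(-132\right) = -4302 - 2376 = -6678$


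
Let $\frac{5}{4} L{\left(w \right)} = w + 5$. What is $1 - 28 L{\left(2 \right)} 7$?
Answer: $- \frac{5483}{5} \approx -1096.6$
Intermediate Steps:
$L{\left(w \right)} = 4 + \frac{4 w}{5}$ ($L{\left(w \right)} = \frac{4 \left(w + 5\right)}{5} = \frac{4 \left(5 + w\right)}{5} = 4 + \frac{4 w}{5}$)
$1 - 28 L{\left(2 \right)} 7 = 1 - 28 \left(4 + \frac{4}{5} \cdot 2\right) 7 = 1 - 28 \left(4 + \frac{8}{5}\right) 7 = 1 - 28 \cdot \frac{28}{5} \cdot 7 = 1 - \frac{5488}{5} = - \frac{5483}{5}$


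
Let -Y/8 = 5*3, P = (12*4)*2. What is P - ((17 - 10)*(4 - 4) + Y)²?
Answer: -14304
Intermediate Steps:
P = 96 (P = 48*2 = 96)
Y = -120 (Y = -40*3 = -8*15 = -120)
P - ((17 - 10)*(4 - 4) + Y)² = 96 - ((17 - 10)*(4 - 4) - 120)² = 96 - (7*0 - 120)² = 96 - (0 - 120)² = 96 - 1*(-120)² = 96 - 1*14400 = 96 - 14400 = -14304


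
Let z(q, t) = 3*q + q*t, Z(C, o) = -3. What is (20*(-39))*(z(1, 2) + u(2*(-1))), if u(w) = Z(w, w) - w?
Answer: -3120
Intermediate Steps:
u(w) = -3 - w
(20*(-39))*(z(1, 2) + u(2*(-1))) = (20*(-39))*(1*(3 + 2) + (-3 - 2*(-1))) = -780*(1*5 + (-3 - 1*(-2))) = -780*(5 + (-3 + 2)) = -780*(5 - 1) = -780*4 = -3120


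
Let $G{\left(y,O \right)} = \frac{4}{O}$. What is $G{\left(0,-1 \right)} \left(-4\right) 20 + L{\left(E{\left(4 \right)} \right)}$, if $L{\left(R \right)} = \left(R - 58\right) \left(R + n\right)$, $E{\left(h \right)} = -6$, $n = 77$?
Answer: $-4224$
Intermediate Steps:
$L{\left(R \right)} = \left(-58 + R\right) \left(77 + R\right)$ ($L{\left(R \right)} = \left(R - 58\right) \left(R + 77\right) = \left(-58 + R\right) \left(77 + R\right)$)
$G{\left(0,-1 \right)} \left(-4\right) 20 + L{\left(E{\left(4 \right)} \right)} = \frac{4}{-1} \left(-4\right) 20 + \left(-4466 + \left(-6\right)^{2} + 19 \left(-6\right)\right) = 4 \left(-1\right) \left(-4\right) 20 - 4544 = \left(-4\right) \left(-4\right) 20 - 4544 = 16 \cdot 20 - 4544 = 320 - 4544 = -4224$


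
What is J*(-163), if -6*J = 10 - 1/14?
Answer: 22657/84 ≈ 269.73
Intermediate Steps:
J = -139/84 (J = -(10 - 1/14)/6 = -⅙*139/14 = -139/84 ≈ -1.6548)
J*(-163) = -139/84*(-163) = 22657/84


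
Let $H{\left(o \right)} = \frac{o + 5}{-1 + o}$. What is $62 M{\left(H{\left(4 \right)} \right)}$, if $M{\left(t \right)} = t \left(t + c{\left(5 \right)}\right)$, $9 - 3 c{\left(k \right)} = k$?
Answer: $806$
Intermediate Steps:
$c{\left(k \right)} = 3 - \frac{k}{3}$
$H{\left(o \right)} = \frac{5 + o}{-1 + o}$
$M{\left(t \right)} = t \left(\frac{4}{3} + t\right)$ ($M{\left(t \right)} = t \left(t + \left(3 - \frac{5}{3}\right)\right) = t \left(t + \frac{4}{3}\right) = t \left(\frac{4}{3} + t\right)$)
$62 M{\left(H{\left(4 \right)} \right)} = 62 \frac{\frac{5 + 4}{-1 + 4} \left(4 + 3 \frac{5 + 4}{-1 + 4}\right)}{3} = 62 \frac{\frac{1}{3} \cdot 9 \left(4 + 3 \cdot \frac{1}{3} \cdot 9\right)}{3} = 62 \cdot \frac{1}{3} \cdot 3 \left(4 + 3 \cdot 3\right) = 62 \cdot \frac{1}{3} \cdot 3 \left(4 + 9\right) = 62 \cdot \frac{1}{3} \cdot 3 \cdot 13 = 62 \cdot 13 = 806$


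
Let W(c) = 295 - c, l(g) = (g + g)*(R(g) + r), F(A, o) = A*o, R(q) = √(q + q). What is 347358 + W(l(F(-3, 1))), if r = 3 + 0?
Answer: 347671 + 6*I*√6 ≈ 3.4767e+5 + 14.697*I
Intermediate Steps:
r = 3
R(q) = √2*√q (R(q) = √(2*q) = √2*√q)
l(g) = 2*g*(3 + √2*√g) (l(g) = (g + g)*(√2*√g + 3) = (2*g)*(3 + √2*√g) = 2*g*(3 + √2*√g))
347358 + W(l(F(-3, 1))) = 347358 + (295 - 2*(-3*1)*(3 + √2*√(-3*1))) = 347358 + (295 - 2*(-3)*(3 + √2*√(-3))) = 347358 + (295 - 2*(-3)*(3 + √2*(I*√3))) = 347358 + (295 - 2*(-3)*(3 + I*√6)) = 347358 + (295 - (-18 - 6*I*√6)) = 347358 + (295 + (18 + 6*I*√6)) = 347358 + (313 + 6*I*√6) = 347671 + 6*I*√6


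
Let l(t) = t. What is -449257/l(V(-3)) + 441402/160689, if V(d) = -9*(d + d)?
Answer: -24055607455/2892402 ≈ -8316.8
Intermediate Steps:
V(d) = -18*d
-449257/l(V(-3)) + 441402/160689 = -449257/((-18*(-3))) + 441402/160689 = -449257/54 + 441402*(1/160689) = -449257*1/54 + 147134/53563 = -449257/54 + 147134/53563 = -24055607455/2892402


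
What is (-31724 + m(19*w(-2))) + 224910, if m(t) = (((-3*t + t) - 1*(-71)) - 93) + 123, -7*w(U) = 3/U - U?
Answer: 1353028/7 ≈ 1.9329e+5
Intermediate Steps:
w(U) = -3/(7*U) + U/7 (w(U) = -(3/U - U)/7 = -(-U + 3/U)/7 = -3/(7*U) + U/7)
m(t) = 101 - 2*t (m(t) = ((-2*t + 71) - 93) + 123 = ((71 - 2*t) - 93) + 123 = (-22 - 2*t) + 123 = 101 - 2*t)
(-31724 + m(19*w(-2))) + 224910 = (-31724 + (101 - 38*(⅐)*(-3 + (-2)²)/(-2))) + 224910 = (-31724 + (101 - 38*(⅐)*(-½)*(-3 + 4))) + 224910 = (-31724 + (101 - 38*(⅐)*(-½)*1)) + 224910 = (-31724 + (101 - 38*(-1)/14)) + 224910 = (-31724 + (101 - 2*(-19/14))) + 224910 = (-31724 + (101 + 19/7)) + 224910 = (-31724 + 726/7) + 224910 = -221342/7 + 224910 = 1353028/7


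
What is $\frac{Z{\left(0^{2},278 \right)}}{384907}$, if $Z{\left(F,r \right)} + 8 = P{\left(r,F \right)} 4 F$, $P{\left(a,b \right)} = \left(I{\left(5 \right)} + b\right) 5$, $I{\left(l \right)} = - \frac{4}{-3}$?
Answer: $- \frac{8}{384907} \approx -2.0784 \cdot 10^{-5}$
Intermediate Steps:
$I{\left(l \right)} = \frac{4}{3}$ ($I{\left(l \right)} = \left(-4\right) \left(- \frac{1}{3}\right) = \frac{4}{3}$)
$P{\left(a,b \right)} = \frac{20}{3} + 5 b$ ($P{\left(a,b \right)} = \left(\frac{4}{3} + b\right) 5 = \frac{20}{3} + 5 b$)
$Z{\left(F,r \right)} = -8 + F \left(\frac{80}{3} + 20 F\right)$ ($Z{\left(F,r \right)} = -8 + \left(\frac{20}{3} + 5 F\right) 4 F = -8 + \left(\frac{80}{3} + 20 F\right) F = -8 + F \left(\frac{80}{3} + 20 F\right)$)
$\frac{Z{\left(0^{2},278 \right)}}{384907} = \frac{-8 + \frac{20 \cdot 0^{2} \left(4 + 3 \cdot 0^{2}\right)}{3}}{384907} = \left(-8 + \frac{20}{3} \cdot 0 \left(4 + 3 \cdot 0\right)\right) \frac{1}{384907} = \left(-8 + \frac{20}{3} \cdot 0 \left(4 + 0\right)\right) \frac{1}{384907} = \left(-8 + \frac{20}{3} \cdot 0 \cdot 4\right) \frac{1}{384907} = \left(-8 + 0\right) \frac{1}{384907} = \left(-8\right) \frac{1}{384907} = - \frac{8}{384907}$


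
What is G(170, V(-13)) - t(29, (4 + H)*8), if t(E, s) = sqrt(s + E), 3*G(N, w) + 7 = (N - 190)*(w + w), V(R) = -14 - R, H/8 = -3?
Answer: 11 - I*sqrt(131) ≈ 11.0 - 11.446*I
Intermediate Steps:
H = -24 (H = 8*(-3) = -24)
G(N, w) = -7/3 + 2*w*(-190 + N)/3 (G(N, w) = -7/3 + ((N - 190)*(w + w))/3 = -7/3 + ((-190 + N)*(2*w))/3 = -7/3 + (2*w*(-190 + N))/3 = -7/3 + 2*w*(-190 + N)/3)
t(E, s) = sqrt(E + s)
G(170, V(-13)) - t(29, (4 + H)*8) = (-7/3 - 380*(-14 - 1*(-13))/3 + (2/3)*170*(-14 - 1*(-13))) - sqrt(29 + (4 - 24)*8) = (-7/3 - 380*(-14 + 13)/3 + (2/3)*170*(-14 + 13)) - sqrt(29 - 20*8) = (-7/3 - 380/3*(-1) + (2/3)*170*(-1)) - sqrt(29 - 160) = (-7/3 + 380/3 - 340/3) - sqrt(-131) = 11 - I*sqrt(131)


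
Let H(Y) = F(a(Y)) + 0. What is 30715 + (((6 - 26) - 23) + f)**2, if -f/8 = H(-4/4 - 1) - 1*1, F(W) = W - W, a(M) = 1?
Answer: 31940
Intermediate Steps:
F(W) = 0
H(Y) = 0 (H(Y) = 0 + 0 = 0)
f = 8 (f = -8*(0 - 1*1) = -8*(0 - 1) = -8*(-1) = 8)
30715 + (((6 - 26) - 23) + f)**2 = 30715 + (((6 - 26) - 23) + 8)**2 = 30715 + ((-20 - 23) + 8)**2 = 30715 + (-43 + 8)**2 = 30715 + (-35)**2 = 30715 + 1225 = 31940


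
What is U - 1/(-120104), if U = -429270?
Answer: -51557044079/120104 ≈ -4.2927e+5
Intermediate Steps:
U - 1/(-120104) = -429270 - 1/(-120104) = -429270 - 1*(-1/120104) = -429270 + 1/120104 = -51557044079/120104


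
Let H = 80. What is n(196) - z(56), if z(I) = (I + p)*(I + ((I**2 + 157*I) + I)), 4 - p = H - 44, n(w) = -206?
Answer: -289166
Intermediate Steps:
p = -32 (p = 4 - (80 - 44) = 4 - 1*36 = 4 - 36 = -32)
z(I) = (-32 + I)*(I**2 + 159*I) (z(I) = (I - 32)*(I + ((I**2 + 157*I) + I)) = (-32 + I)*(I + (I**2 + 158*I)) = (-32 + I)*(I**2 + 159*I))
n(196) - z(56) = -206 - 56*(-5088 + 56**2 + 127*56) = -206 - 56*(-5088 + 3136 + 7112) = -206 - 56*5160 = -206 - 1*288960 = -206 - 288960 = -289166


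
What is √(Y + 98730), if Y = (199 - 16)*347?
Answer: √162231 ≈ 402.78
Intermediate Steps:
Y = 63501 (Y = 183*347 = 63501)
√(Y + 98730) = √(63501 + 98730) = √162231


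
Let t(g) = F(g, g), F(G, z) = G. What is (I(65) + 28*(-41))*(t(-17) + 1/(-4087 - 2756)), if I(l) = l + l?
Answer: 118425976/6843 ≈ 17306.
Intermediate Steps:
I(l) = 2*l
t(g) = g
(I(65) + 28*(-41))*(t(-17) + 1/(-4087 - 2756)) = (2*65 + 28*(-41))*(-17 + 1/(-4087 - 2756)) = (130 - 1148)*(-17 + 1/(-6843)) = -1018*(-17 - 1/6843) = -1018*(-116332/6843) = 118425976/6843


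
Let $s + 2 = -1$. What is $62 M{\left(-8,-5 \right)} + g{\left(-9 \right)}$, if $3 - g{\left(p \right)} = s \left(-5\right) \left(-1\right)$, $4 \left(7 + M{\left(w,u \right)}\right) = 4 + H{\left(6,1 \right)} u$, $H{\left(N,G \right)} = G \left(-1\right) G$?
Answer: $- \frac{553}{2} \approx -276.5$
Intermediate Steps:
$s = -3$ ($s = -2 - 1 = -3$)
$H{\left(N,G \right)} = - G^{2}$ ($H{\left(N,G \right)} = - G G = - G^{2}$)
$M{\left(w,u \right)} = -6 - \frac{u}{4}$ ($M{\left(w,u \right)} = -7 + \frac{4 + - 1^{2} u}{4} = -7 + \frac{4 + \left(-1\right) 1 u}{4} = -7 + \frac{4 - u}{4} = -7 - \left(-1 + \frac{u}{4}\right) = -6 - \frac{u}{4}$)
$g{\left(p \right)} = 18$ ($g{\left(p \right)} = 3 - \left(-3\right) \left(-5\right) \left(-1\right) = 3 - 15 \left(-1\right) = 3 - -15 = 3 + 15 = 18$)
$62 M{\left(-8,-5 \right)} + g{\left(-9 \right)} = 62 \left(-6 - - \frac{5}{4}\right) + 18 = 62 \left(-6 + \frac{5}{4}\right) + 18 = 62 \left(- \frac{19}{4}\right) + 18 = - \frac{589}{2} + 18 = - \frac{553}{2}$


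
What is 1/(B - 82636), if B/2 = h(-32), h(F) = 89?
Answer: -1/82458 ≈ -1.2127e-5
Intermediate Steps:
B = 178 (B = 2*89 = 178)
1/(B - 82636) = 1/(178 - 82636) = 1/(-82458) = -1/82458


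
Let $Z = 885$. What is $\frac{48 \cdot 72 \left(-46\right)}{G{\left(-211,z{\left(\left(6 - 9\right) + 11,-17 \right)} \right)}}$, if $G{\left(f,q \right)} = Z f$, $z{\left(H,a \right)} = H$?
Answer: $\frac{52992}{62245} \approx 0.85135$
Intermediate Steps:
$G{\left(f,q \right)} = 885 f$
$\frac{48 \cdot 72 \left(-46\right)}{G{\left(-211,z{\left(\left(6 - 9\right) + 11,-17 \right)} \right)}} = \frac{48 \cdot 72 \left(-46\right)}{885 \left(-211\right)} = \frac{3456 \left(-46\right)}{-186735} = \left(-158976\right) \left(- \frac{1}{186735}\right) = \frac{52992}{62245}$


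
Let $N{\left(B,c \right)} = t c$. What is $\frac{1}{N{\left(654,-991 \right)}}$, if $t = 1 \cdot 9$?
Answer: $- \frac{1}{8919} \approx -0.00011212$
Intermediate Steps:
$t = 9$
$N{\left(B,c \right)} = 9 c$
$\frac{1}{N{\left(654,-991 \right)}} = \frac{1}{9 \left(-991\right)} = \frac{1}{-8919} = - \frac{1}{8919}$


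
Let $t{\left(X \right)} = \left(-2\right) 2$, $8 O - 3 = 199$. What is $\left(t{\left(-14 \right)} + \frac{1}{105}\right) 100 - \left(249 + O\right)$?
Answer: $- \frac{56557}{84} \approx -673.3$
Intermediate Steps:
$O = \frac{101}{4}$ ($O = \frac{3}{8} + \frac{1}{8} \cdot 199 = \frac{3}{8} + \frac{199}{8} = \frac{101}{4} \approx 25.25$)
$t{\left(X \right)} = -4$
$\left(t{\left(-14 \right)} + \frac{1}{105}\right) 100 - \left(249 + O\right) = \left(-4 + \frac{1}{105}\right) 100 - \frac{1097}{4} = \left(- \frac{419}{105}\right) 100 - \frac{1097}{4} = - \frac{8380}{21} - \frac{1097}{4} = - \frac{56557}{84}$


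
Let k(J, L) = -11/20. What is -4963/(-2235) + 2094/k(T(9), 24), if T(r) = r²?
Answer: -93547207/24585 ≈ -3805.1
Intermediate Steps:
k(J, L) = -11/20 (k(J, L) = -11*1/20 = -11/20)
-4963/(-2235) + 2094/k(T(9), 24) = -4963/(-2235) + 2094/(-11/20) = -4963*(-1/2235) + 2094*(-20/11) = 4963/2235 - 41880/11 = -93547207/24585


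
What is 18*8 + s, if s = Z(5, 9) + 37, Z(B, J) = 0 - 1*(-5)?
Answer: 186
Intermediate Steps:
Z(B, J) = 5 (Z(B, J) = 0 + 5 = 5)
s = 42 (s = 5 + 37 = 42)
18*8 + s = 18*8 + 42 = 144 + 42 = 186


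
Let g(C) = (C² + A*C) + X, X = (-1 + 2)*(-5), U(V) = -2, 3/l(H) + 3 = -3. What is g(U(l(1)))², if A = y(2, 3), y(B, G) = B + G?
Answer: 121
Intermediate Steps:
l(H) = -½ (l(H) = 3/(-3 - 3) = 3/(-6) = 3*(-⅙) = -½)
A = 5 (A = 2 + 3 = 5)
X = -5 (X = 1*(-5) = -5)
g(C) = -5 + C² + 5*C (g(C) = (C² + 5*C) - 5 = -5 + C² + 5*C)
g(U(l(1)))² = (-5 + (-2)² + 5*(-2))² = (-5 + 4 - 10)² = (-11)² = 121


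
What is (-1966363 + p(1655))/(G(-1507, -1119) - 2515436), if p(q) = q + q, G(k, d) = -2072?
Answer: 1963053/2517508 ≈ 0.77976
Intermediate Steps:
p(q) = 2*q
(-1966363 + p(1655))/(G(-1507, -1119) - 2515436) = (-1966363 + 2*1655)/(-2072 - 2515436) = (-1966363 + 3310)/(-2517508) = -1963053*(-1/2517508) = 1963053/2517508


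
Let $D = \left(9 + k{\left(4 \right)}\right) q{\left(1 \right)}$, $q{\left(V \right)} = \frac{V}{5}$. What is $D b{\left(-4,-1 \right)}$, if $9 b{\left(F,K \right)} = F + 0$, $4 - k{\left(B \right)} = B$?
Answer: $- \frac{4}{5} \approx -0.8$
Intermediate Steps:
$k{\left(B \right)} = 4 - B$
$b{\left(F,K \right)} = \frac{F}{9}$ ($b{\left(F,K \right)} = \frac{F + 0}{9} = \frac{F}{9}$)
$q{\left(V \right)} = \frac{V}{5}$ ($q{\left(V \right)} = V \frac{1}{5} = \frac{V}{5}$)
$D = \frac{9}{5}$ ($D = \left(9 + \left(4 - 4\right)\right) \frac{1}{5} \cdot 1 = \left(9 + \left(4 - 4\right)\right) \frac{1}{5} = \left(9 + 0\right) \frac{1}{5} = 9 \cdot \frac{1}{5} = \frac{9}{5} \approx 1.8$)
$D b{\left(-4,-1 \right)} = \frac{9 \cdot \frac{1}{9} \left(-4\right)}{5} = \frac{9}{5} \left(- \frac{4}{9}\right) = - \frac{4}{5}$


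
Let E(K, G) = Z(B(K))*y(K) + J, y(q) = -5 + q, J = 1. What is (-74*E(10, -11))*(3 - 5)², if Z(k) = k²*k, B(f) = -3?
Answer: 39664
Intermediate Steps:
Z(k) = k³
E(K, G) = 136 - 27*K (E(K, G) = (-3)³*(-5 + K) + 1 = -27*(-5 + K) + 1 = (135 - 27*K) + 1 = 136 - 27*K)
(-74*E(10, -11))*(3 - 5)² = (-74*(136 - 27*10))*(3 - 5)² = -74*(136 - 270)*(-2)² = -74*(-134)*4 = 9916*4 = 39664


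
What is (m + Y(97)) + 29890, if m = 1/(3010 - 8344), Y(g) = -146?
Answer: 158654495/5334 ≈ 29744.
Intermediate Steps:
m = -1/5334 (m = 1/(-5334) = -1/5334 ≈ -0.00018748)
(m + Y(97)) + 29890 = (-1/5334 - 146) + 29890 = -778765/5334 + 29890 = 158654495/5334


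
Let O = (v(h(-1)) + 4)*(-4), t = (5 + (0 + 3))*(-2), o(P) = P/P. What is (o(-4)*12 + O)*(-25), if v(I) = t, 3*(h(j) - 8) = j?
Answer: -1500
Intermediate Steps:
h(j) = 8 + j/3
o(P) = 1
t = -16 (t = (5 + 3)*(-2) = 8*(-2) = -16)
v(I) = -16
O = 48 (O = (-16 + 4)*(-4) = -12*(-4) = 48)
(o(-4)*12 + O)*(-25) = (1*12 + 48)*(-25) = (12 + 48)*(-25) = 60*(-25) = -1500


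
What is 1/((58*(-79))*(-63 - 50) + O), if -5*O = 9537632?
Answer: -5/6948802 ≈ -7.1955e-7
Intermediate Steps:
O = -9537632/5 (O = -⅕*9537632 = -9537632/5 ≈ -1.9075e+6)
1/((58*(-79))*(-63 - 50) + O) = 1/((58*(-79))*(-63 - 50) - 9537632/5) = 1/(-4582*(-113) - 9537632/5) = 1/(517766 - 9537632/5) = 1/(-6948802/5) = -5/6948802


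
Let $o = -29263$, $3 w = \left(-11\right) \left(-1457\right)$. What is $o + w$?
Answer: $- \frac{71762}{3} \approx -23921.0$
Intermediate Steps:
$w = \frac{16027}{3}$ ($w = \frac{\left(-11\right) \left(-1457\right)}{3} = \frac{1}{3} \cdot 16027 = \frac{16027}{3} \approx 5342.3$)
$o + w = -29263 + \frac{16027}{3} = - \frac{71762}{3}$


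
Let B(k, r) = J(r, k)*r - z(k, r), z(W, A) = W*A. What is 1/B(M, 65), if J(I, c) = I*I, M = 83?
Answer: 1/269230 ≈ 3.7143e-6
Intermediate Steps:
J(I, c) = I²
z(W, A) = A*W
B(k, r) = r³ - k*r (B(k, r) = r²*r - r*k = r³ - k*r)
1/B(M, 65) = 1/(65*(65² - 1*83)) = 1/(65*(4225 - 83)) = 1/(65*4142) = 1/269230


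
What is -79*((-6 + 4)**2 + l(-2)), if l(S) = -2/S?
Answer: -395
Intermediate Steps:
-79*((-6 + 4)**2 + l(-2)) = -79*((-6 + 4)**2 - 2/(-2)) = -79*((-2)**2 - 2*(-1/2)) = -79*(4 + 1) = -79*5 = -395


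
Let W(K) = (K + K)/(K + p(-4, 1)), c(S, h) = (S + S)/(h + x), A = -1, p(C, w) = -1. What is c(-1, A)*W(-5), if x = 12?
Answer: -10/33 ≈ -0.30303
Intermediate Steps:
c(S, h) = 2*S/(12 + h) (c(S, h) = (S + S)/(h + 12) = (2*S)/(12 + h) = 2*S/(12 + h))
W(K) = 2*K/(-1 + K) (W(K) = (K + K)/(K - 1) = (2*K)/(-1 + K) = 2*K/(-1 + K))
c(-1, A)*W(-5) = (2*(-1)/(12 - 1))*(2*(-5)/(-1 - 5)) = (2*(-1)/11)*(2*(-5)/(-6)) = (2*(-1)*(1/11))*(2*(-5)*(-1/6)) = -2/11*5/3 = -10/33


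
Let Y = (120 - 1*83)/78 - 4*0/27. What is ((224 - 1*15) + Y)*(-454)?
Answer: -3708953/39 ≈ -95101.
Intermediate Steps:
Y = 37/78 (Y = (120 - 83)*(1/78) + 0*(1/27) = 37*(1/78) + 0 = 37/78 + 0 = 37/78 ≈ 0.47436)
((224 - 1*15) + Y)*(-454) = ((224 - 1*15) + 37/78)*(-454) = ((224 - 15) + 37/78)*(-454) = (209 + 37/78)*(-454) = (16339/78)*(-454) = -3708953/39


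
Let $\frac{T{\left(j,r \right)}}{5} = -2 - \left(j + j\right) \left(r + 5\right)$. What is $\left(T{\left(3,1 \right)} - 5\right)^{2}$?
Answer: $38025$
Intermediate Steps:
$T{\left(j,r \right)} = -10 - 10 j \left(5 + r\right)$ ($T{\left(j,r \right)} = 5 \left(-2 - \left(j + j\right) \left(r + 5\right)\right) = 5 \left(-2 - 2 j \left(5 + r\right)\right) = -10 - 10 j \left(5 + r\right)$)
$\left(T{\left(3,1 \right)} - 5\right)^{2} = \left(\left(-10 - 150 - 30 \cdot 1\right) - 5\right)^{2} = \left(\left(-10 - 150 - 30\right) - 5\right)^{2} = \left(-190 - 5\right)^{2} = \left(-195\right)^{2} = 38025$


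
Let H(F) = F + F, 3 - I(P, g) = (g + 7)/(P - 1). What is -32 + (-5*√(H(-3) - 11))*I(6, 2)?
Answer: -32 - 6*I*√17 ≈ -32.0 - 24.739*I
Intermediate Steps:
I(P, g) = 3 - (7 + g)/(-1 + P) (I(P, g) = 3 - (g + 7)/(P - 1) = 3 - (7 + g)/(-1 + P))
H(F) = 2*F
-32 + (-5*√(H(-3) - 11))*I(6, 2) = -32 + (-5*√(2*(-3) - 11))*((-10 - 1*2 + 3*6)/(-1 + 6)) = -32 + (-5*√(-6 - 11))*((-10 - 2 + 18)/5) = -32 + (-5*I*√17)*((⅕)*6) = -32 - 5*I*√17*(6/5) = -32 - 6*I*√17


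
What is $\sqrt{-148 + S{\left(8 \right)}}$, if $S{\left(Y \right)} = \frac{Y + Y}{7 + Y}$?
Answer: $\frac{2 i \sqrt{8265}}{15} \approx 12.122 i$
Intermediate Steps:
$S{\left(Y \right)} = \frac{2 Y}{7 + Y}$
$\sqrt{-148 + S{\left(8 \right)}} = \sqrt{-148 + 2 \cdot 8 \frac{1}{7 + 8}} = \sqrt{-148 + 2 \cdot 8 \cdot \frac{1}{15}} = \sqrt{-148 + \frac{16}{15}} = \sqrt{- \frac{2204}{15}} = \frac{2 i \sqrt{8265}}{15}$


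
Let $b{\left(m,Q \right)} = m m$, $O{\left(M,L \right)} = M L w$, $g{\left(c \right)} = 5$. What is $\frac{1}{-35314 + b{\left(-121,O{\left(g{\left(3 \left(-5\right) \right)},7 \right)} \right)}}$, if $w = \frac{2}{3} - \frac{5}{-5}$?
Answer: $- \frac{1}{20673} \approx -4.8372 \cdot 10^{-5}$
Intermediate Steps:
$w = \frac{5}{3}$ ($w = 2 \cdot \frac{1}{3} - -1 = \frac{2}{3} + 1 = \frac{5}{3} \approx 1.6667$)
$O{\left(M,L \right)} = \frac{5 L M}{3}$ ($O{\left(M,L \right)} = M L \frac{5}{3} = L M \frac{5}{3} = \frac{5 L M}{3}$)
$b{\left(m,Q \right)} = m^{2}$
$\frac{1}{-35314 + b{\left(-121,O{\left(g{\left(3 \left(-5\right) \right)},7 \right)} \right)}} = \frac{1}{-35314 + \left(-121\right)^{2}} = \frac{1}{-35314 + 14641} = \frac{1}{-20673} = - \frac{1}{20673}$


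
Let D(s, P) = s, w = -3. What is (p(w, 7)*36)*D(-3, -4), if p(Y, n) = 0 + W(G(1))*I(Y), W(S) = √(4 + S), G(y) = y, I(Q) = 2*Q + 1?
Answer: 540*√5 ≈ 1207.5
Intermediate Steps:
I(Q) = 1 + 2*Q
p(Y, n) = √5*(1 + 2*Y) (p(Y, n) = 0 + √(4 + 1)*(1 + 2*Y) = 0 + √5*(1 + 2*Y) = √5*(1 + 2*Y))
(p(w, 7)*36)*D(-3, -4) = ((√5*(1 + 2*(-3)))*36)*(-3) = ((√5*(1 - 6))*36)*(-3) = ((√5*(-5))*36)*(-3) = (-5*√5*36)*(-3) = -180*√5*(-3) = 540*√5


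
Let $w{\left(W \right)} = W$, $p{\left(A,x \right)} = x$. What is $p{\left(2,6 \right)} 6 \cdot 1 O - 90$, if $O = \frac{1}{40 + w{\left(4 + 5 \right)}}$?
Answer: $- \frac{4374}{49} \approx -89.265$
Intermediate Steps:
$O = \frac{1}{49}$ ($O = \frac{1}{40 + \left(4 + 5\right)} = \frac{1}{40 + 9} = \frac{1}{49} \approx 0.020408$)
$p{\left(2,6 \right)} 6 \cdot 1 O - 90 = 6 \cdot 6 \cdot 1 \cdot \frac{1}{49} - 90 = 36 \cdot 1 \cdot \frac{1}{49} - 90 = 36 \cdot \frac{1}{49} - 90 = \frac{36}{49} - 90 = - \frac{4374}{49}$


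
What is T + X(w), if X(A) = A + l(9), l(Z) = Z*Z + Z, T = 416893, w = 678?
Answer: 417661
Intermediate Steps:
l(Z) = Z + Z² (l(Z) = Z² + Z = Z + Z²)
X(A) = 90 + A (X(A) = A + 9*(1 + 9) = A + 9*10 = A + 90 = 90 + A)
T + X(w) = 416893 + (90 + 678) = 416893 + 768 = 417661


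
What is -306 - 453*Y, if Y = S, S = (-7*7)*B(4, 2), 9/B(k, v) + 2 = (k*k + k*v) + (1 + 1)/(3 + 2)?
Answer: 137799/16 ≈ 8612.4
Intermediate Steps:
B(k, v) = 9/(-8/5 + k² + k*v) (B(k, v) = 9/(-2 + ((k*k + k*v) + (1 + 1)/(3 + 2))) = 9/(-2 + ((k² + k*v) + 2/5)) = 9/(-2 + ((k² + k*v) + 2*(⅕))) = 9/(-2 + ((k² + k*v) + ⅖)) = 9/(-2 + (⅖ + k² + k*v)) = 9/(-8/5 + k² + k*v))
S = -315/16 (S = (-7*7)*(45/(-8 + 5*4² + 5*4*2)) = -2205/(-8 + 5*16 + 40) = -2205/(-8 + 80 + 40) = -2205/112 = -49*45/112 = -315/16 ≈ -19.688)
Y = -315/16 ≈ -19.688
-306 - 453*Y = -306 - 453*(-315/16) = -306 + 142695/16 = 137799/16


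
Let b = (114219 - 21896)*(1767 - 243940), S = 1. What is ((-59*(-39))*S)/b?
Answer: -2301/22358137879 ≈ -1.0292e-7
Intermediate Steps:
b = -22358137879 (b = 92323*(-242173) = -22358137879)
((-59*(-39))*S)/b = (-59*(-39)*1)/(-22358137879) = (2301*1)*(-1/22358137879) = 2301*(-1/22358137879) = -2301/22358137879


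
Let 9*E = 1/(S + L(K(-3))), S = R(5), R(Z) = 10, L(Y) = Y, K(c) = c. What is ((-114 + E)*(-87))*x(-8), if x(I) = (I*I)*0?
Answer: 0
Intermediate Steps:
x(I) = 0 (x(I) = I**2*0 = 0)
S = 10
E = 1/63 (E = 1/(9*(10 - 3)) = (1/9)/7 = (1/9)*(1/7) = 1/63 ≈ 0.015873)
((-114 + E)*(-87))*x(-8) = ((-114 + 1/63)*(-87))*0 = -7181/63*(-87)*0 = (208249/21)*0 = 0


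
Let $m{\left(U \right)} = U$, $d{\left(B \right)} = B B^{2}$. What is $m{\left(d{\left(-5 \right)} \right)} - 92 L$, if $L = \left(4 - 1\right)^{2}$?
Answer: $-953$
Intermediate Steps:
$d{\left(B \right)} = B^{3}$
$L = 9$ ($L = 3^{2} = 9$)
$m{\left(d{\left(-5 \right)} \right)} - 92 L = \left(-5\right)^{3} - 828 = -125 - 828 = -953$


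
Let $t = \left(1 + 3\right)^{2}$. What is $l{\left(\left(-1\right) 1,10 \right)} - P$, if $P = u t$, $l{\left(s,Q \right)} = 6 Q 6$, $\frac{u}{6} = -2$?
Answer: $552$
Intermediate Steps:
$t = 16$ ($t = 4^{2} = 16$)
$u = -12$ ($u = 6 \left(-2\right) = -12$)
$l{\left(s,Q \right)} = 36 Q$
$P = -192$ ($P = \left(-12\right) 16 = -192$)
$l{\left(\left(-1\right) 1,10 \right)} - P = 36 \cdot 10 - -192 = 360 + 192 = 552$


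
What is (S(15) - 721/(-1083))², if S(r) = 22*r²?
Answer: 28746443588041/1172889 ≈ 2.4509e+7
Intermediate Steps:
(S(15) - 721/(-1083))² = (22*15² - 721/(-1083))² = (22*225 - 721*(-1/1083))² = (4950 + 721/1083)² = (5361571/1083)² = 28746443588041/1172889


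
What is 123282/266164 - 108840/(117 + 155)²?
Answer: -620262321/615371168 ≈ -1.0079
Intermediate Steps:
123282/266164 - 108840/(117 + 155)² = 123282*(1/266164) - 108840/(272²) = 61641/133082 - 108840/73984 = 61641/133082 - 108840*1/73984 = 61641/133082 - 13605/9248 = -620262321/615371168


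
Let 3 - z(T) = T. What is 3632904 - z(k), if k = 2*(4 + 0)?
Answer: 3632909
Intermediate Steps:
k = 8 (k = 2*4 = 8)
z(T) = 3 - T
3632904 - z(k) = 3632904 - (3 - 1*8) = 3632904 - (3 - 8) = 3632904 - 1*(-5) = 3632904 + 5 = 3632909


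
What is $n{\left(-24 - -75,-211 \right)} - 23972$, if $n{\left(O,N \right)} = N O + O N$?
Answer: $-45494$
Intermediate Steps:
$n{\left(O,N \right)} = 2 N O$ ($n{\left(O,N \right)} = N O + N O = 2 N O$)
$n{\left(-24 - -75,-211 \right)} - 23972 = 2 \left(-211\right) \left(-24 - -75\right) - 23972 = 2 \left(-211\right) \left(-24 + 75\right) - 23972 = 2 \left(-211\right) 51 - 23972 = -21522 - 23972 = -45494$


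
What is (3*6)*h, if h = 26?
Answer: 468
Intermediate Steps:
(3*6)*h = (3*6)*26 = 18*26 = 468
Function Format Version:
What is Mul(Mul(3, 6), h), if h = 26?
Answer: 468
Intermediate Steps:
Mul(Mul(3, 6), h) = Mul(Mul(3, 6), 26) = Mul(18, 26) = 468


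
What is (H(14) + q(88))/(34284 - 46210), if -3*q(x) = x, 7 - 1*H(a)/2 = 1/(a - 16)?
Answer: 43/35778 ≈ 0.0012019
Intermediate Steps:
H(a) = 14 - 2/(-16 + a) (H(a) = 14 - 2/(a - 16) = 14 - 2/(-16 + a))
q(x) = -x/3
(H(14) + q(88))/(34284 - 46210) = (2*(-113 + 7*14)/(-16 + 14) - ⅓*88)/(34284 - 46210) = (2*(-113 + 98)/(-2) - 88/3)/(-11926) = (2*(-½)*(-15) - 88/3)*(-1/11926) = (15 - 88/3)*(-1/11926) = -43/3*(-1/11926) = 43/35778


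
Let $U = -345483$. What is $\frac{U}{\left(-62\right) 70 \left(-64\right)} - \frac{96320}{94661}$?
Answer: $- \frac{8493944209}{3756148480} \approx -2.2613$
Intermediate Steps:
$\frac{U}{\left(-62\right) 70 \left(-64\right)} - \frac{96320}{94661} = - \frac{345483}{\left(-62\right) 70 \left(-64\right)} - \frac{96320}{94661} = - \frac{345483}{\left(-4340\right) \left(-64\right)} - \frac{13760}{13523} = - \frac{345483}{277760} - \frac{13760}{13523} = - \frac{8493944209}{3756148480}$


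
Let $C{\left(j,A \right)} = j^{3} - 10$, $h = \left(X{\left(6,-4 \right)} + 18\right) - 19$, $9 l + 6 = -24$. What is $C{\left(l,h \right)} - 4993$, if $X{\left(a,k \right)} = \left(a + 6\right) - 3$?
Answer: $- \frac{136081}{27} \approx -5040.0$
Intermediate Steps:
$l = - \frac{10}{3}$ ($l = - \frac{2}{3} + \frac{1}{9} \left(-24\right) = - \frac{2}{3} - \frac{8}{3} = - \frac{10}{3} \approx -3.3333$)
$X{\left(a,k \right)} = 3 + a$ ($X{\left(a,k \right)} = \left(6 + a\right) - 3 = 3 + a$)
$h = 8$ ($h = \left(\left(3 + 6\right) + 18\right) - 19 = \left(9 + 18\right) - 19 = 27 - 19 = 8$)
$C{\left(j,A \right)} = -10 + j^{3}$ ($C{\left(j,A \right)} = j^{3} - 10 = -10 + j^{3}$)
$C{\left(l,h \right)} - 4993 = \left(-10 + \left(- \frac{10}{3}\right)^{3}\right) - 4993 = \left(-10 - \frac{1000}{27}\right) - 4993 = - \frac{1270}{27} - 4993 = - \frac{136081}{27}$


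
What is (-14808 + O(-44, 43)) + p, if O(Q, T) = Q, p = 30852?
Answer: 16000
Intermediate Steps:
(-14808 + O(-44, 43)) + p = (-14808 - 44) + 30852 = -14852 + 30852 = 16000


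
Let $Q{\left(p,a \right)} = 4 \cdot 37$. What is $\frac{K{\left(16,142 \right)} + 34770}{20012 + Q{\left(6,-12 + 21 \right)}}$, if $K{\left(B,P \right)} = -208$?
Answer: $\frac{17281}{10080} \approx 1.7144$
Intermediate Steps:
$Q{\left(p,a \right)} = 148$
$\frac{K{\left(16,142 \right)} + 34770}{20012 + Q{\left(6,-12 + 21 \right)}} = \frac{-208 + 34770}{20012 + 148} = \frac{34562}{20160} = 34562 \cdot \frac{1}{20160} = \frac{17281}{10080}$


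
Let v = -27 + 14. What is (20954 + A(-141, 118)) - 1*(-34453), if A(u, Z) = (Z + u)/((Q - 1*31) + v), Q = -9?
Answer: 2936594/53 ≈ 55407.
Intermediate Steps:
v = -13
A(u, Z) = -Z/53 - u/53 (A(u, Z) = (Z + u)/((-9 - 1*31) - 13) = (Z + u)/((-9 - 31) - 13) = (Z + u)/(-40 - 13) = (Z + u)/(-53) = (Z + u)*(-1/53) = -Z/53 - u/53)
(20954 + A(-141, 118)) - 1*(-34453) = (20954 + (-1/53*118 - 1/53*(-141))) - 1*(-34453) = (20954 + (-118/53 + 141/53)) + 34453 = (20954 + 23/53) + 34453 = 1110585/53 + 34453 = 2936594/53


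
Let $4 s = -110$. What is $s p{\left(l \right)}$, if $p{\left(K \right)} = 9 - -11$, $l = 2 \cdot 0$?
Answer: $-550$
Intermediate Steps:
$l = 0$
$s = - \frac{55}{2}$ ($s = \frac{1}{4} \left(-110\right) = - \frac{55}{2} \approx -27.5$)
$p{\left(K \right)} = 20$ ($p{\left(K \right)} = 9 + 11 = 20$)
$s p{\left(l \right)} = \left(- \frac{55}{2}\right) 20 = -550$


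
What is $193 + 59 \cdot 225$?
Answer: $13468$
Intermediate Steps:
$193 + 59 \cdot 225 = 193 + 13275 = 13468$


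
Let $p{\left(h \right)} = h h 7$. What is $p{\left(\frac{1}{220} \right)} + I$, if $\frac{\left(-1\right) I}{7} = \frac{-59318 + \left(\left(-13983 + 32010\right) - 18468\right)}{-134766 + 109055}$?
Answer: $- \frac{2892309889}{177773200} \approx -16.27$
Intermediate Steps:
$p{\left(h \right)} = 7 h^{2}$ ($p{\left(h \right)} = h^{2} \cdot 7 = 7 h^{2}$)
$I = - \frac{59759}{3673}$ ($I = - 7 \frac{-59318 + \left(\left(-13983 + 32010\right) - 18468\right)}{-134766 + 109055} = - 7 \frac{-59318 + \left(18027 - 18468\right)}{-25711} = - 7 \left(-59318 - 441\right) \left(- \frac{1}{25711}\right) = - 7 \left(\left(-59759\right) \left(- \frac{1}{25711}\right)\right) = \left(-7\right) \frac{8537}{3673} = - \frac{59759}{3673} \approx -16.27$)
$p{\left(\frac{1}{220} \right)} + I = 7 \left(\frac{1}{220}\right)^{2} - \frac{59759}{3673} = \frac{7}{48400} - \frac{59759}{3673} = - \frac{2892309889}{177773200}$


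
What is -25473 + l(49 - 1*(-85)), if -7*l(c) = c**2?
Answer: -196267/7 ≈ -28038.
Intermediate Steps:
l(c) = -c**2/7
-25473 + l(49 - 1*(-85)) = -25473 - (49 - 1*(-85))**2/7 = -25473 - (49 + 85)**2/7 = -25473 - 1/7*134**2 = -25473 - 1/7*17956 = -25473 - 17956/7 = -196267/7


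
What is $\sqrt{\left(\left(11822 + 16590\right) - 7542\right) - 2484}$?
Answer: $\sqrt{18386} \approx 135.59$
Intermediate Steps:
$\sqrt{\left(\left(11822 + 16590\right) - 7542\right) - 2484} = \sqrt{\left(28412 - 7542\right) - 2484} = \sqrt{20870 - 2484} = \sqrt{18386}$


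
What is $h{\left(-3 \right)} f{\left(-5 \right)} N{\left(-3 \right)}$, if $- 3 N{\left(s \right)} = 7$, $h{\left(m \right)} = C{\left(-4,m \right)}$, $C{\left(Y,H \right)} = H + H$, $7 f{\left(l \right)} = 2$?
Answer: $4$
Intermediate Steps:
$f{\left(l \right)} = \frac{2}{7}$ ($f{\left(l \right)} = \frac{1}{7} \cdot 2 = \frac{2}{7}$)
$C{\left(Y,H \right)} = 2 H$
$h{\left(m \right)} = 2 m$
$N{\left(s \right)} = - \frac{7}{3}$ ($N{\left(s \right)} = \left(- \frac{1}{3}\right) 7 = - \frac{7}{3}$)
$h{\left(-3 \right)} f{\left(-5 \right)} N{\left(-3 \right)} = 2 \left(-3\right) \frac{2}{7} \left(- \frac{7}{3}\right) = \left(-6\right) \frac{2}{7} \left(- \frac{7}{3}\right) = \left(- \frac{12}{7}\right) \left(- \frac{7}{3}\right) = 4$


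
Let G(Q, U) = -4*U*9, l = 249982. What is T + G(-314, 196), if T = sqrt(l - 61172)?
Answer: -7056 + sqrt(188810) ≈ -6621.5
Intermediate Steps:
G(Q, U) = -36*U
T = sqrt(188810) (T = sqrt(249982 - 61172) = sqrt(188810) ≈ 434.52)
T + G(-314, 196) = sqrt(188810) - 36*196 = sqrt(188810) - 7056 = -7056 + sqrt(188810)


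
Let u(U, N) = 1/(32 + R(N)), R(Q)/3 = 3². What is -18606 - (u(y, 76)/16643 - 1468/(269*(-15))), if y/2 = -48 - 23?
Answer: -73720567969321/3962115795 ≈ -18606.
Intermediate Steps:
R(Q) = 27 (R(Q) = 3*3² = 3*9 = 27)
y = -142 (y = 2*(-48 - 23) = 2*(-71) = -142)
u(U, N) = 1/59 (u(U, N) = 1/(32 + 27) = 1/59)
-18606 - (u(y, 76)/16643 - 1468/(269*(-15))) = -18606 - ((1/59)/16643 - 1468/(269*(-15))) = -18606 - ((1/59)*(1/16643) - 1468/(-4035)) = -18606 - (1/981937 - 1468*(-1/4035)) = -18606 - (1/981937 + 1468/4035) = -18606 - 1*1441487551/3962115795 = -18606 - 1441487551/3962115795 = -73720567969321/3962115795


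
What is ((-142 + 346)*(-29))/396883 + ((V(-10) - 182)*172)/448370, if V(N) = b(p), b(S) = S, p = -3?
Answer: -1528137398/17795043071 ≈ -0.085874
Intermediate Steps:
V(N) = -3
((-142 + 346)*(-29))/396883 + ((V(-10) - 182)*172)/448370 = ((-142 + 346)*(-29))/396883 + ((-3 - 182)*172)/448370 = (204*(-29))*(1/396883) - 185*172*(1/448370) = -5916*1/396883 - 31820*1/448370 = -5916/396883 - 3182/44837 = -1528137398/17795043071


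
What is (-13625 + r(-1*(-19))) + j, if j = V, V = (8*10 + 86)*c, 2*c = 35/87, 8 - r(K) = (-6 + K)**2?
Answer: -1196477/87 ≈ -13753.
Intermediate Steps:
r(K) = 8 - (-6 + K)**2
c = 35/174 (c = (35/87)/2 = (35*(1/87))/2 = (1/2)*(35/87) = 35/174 ≈ 0.20115)
V = 2905/87 (V = (8*10 + 86)*(35/174) = (80 + 86)*(35/174) = 166*(35/174) = 2905/87 ≈ 33.391)
j = 2905/87 ≈ 33.391
(-13625 + r(-1*(-19))) + j = (-13625 + (8 - (-6 - 1*(-19))**2)) + 2905/87 = (-13625 + (8 - (-6 + 19)**2)) + 2905/87 = (-13625 + (8 - 1*13**2)) + 2905/87 = (-13625 + (8 - 1*169)) + 2905/87 = (-13625 + (8 - 169)) + 2905/87 = (-13625 - 161) + 2905/87 = -13786 + 2905/87 = -1196477/87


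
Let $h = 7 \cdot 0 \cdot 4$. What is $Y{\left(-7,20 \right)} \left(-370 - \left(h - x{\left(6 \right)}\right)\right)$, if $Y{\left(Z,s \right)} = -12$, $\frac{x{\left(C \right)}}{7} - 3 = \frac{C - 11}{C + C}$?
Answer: $4223$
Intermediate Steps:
$h = 0$ ($h = 0 \cdot 4 = 0$)
$x{\left(C \right)} = 21 + \frac{7 \left(-11 + C\right)}{2 C}$ ($x{\left(C \right)} = 21 + 7 \frac{C - 11}{C + C} = 21 + 7 \frac{-11 + C}{2 C} = 21 + \frac{7 \left(-11 + C\right)}{2 C}$)
$Y{\left(-7,20 \right)} \left(-370 - \left(h - x{\left(6 \right)}\right)\right) = - 12 \left(-370 + \left(\frac{7 \left(-11 + 7 \cdot 6\right)}{2 \cdot 6} - 0\right)\right) = - 12 \left(-370 + \left(\frac{7}{2} \cdot \frac{1}{6} \left(-11 + 42\right) + 0\right)\right) = - 12 \left(-370 + \left(\frac{7}{2} \cdot \frac{1}{6} \cdot 31 + 0\right)\right) = - 12 \left(-370 + \left(\frac{217}{12} + 0\right)\right) = - 12 \left(-370 + \frac{217}{12}\right) = \left(-12\right) \left(- \frac{4223}{12}\right) = 4223$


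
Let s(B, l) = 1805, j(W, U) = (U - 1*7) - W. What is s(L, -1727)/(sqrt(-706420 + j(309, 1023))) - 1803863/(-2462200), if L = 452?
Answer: 1803863/2462200 - 1805*I*sqrt(705713)/705713 ≈ 0.73262 - 2.1486*I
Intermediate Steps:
j(W, U) = -7 + U - W (j(W, U) = (U - 7) - W = (-7 + U) - W = -7 + U - W)
s(L, -1727)/(sqrt(-706420 + j(309, 1023))) - 1803863/(-2462200) = 1805/(sqrt(-706420 + (-7 + 1023 - 1*309))) - 1803863/(-2462200) = 1805/(sqrt(-706420 + (-7 + 1023 - 309))) - 1803863*(-1/2462200) = 1805/(sqrt(-706420 + 707)) + 1803863/2462200 = 1805/(sqrt(-705713)) + 1803863/2462200 = 1805/((I*sqrt(705713))) + 1803863/2462200 = 1805*(-I*sqrt(705713)/705713) + 1803863/2462200 = -1805*I*sqrt(705713)/705713 + 1803863/2462200 = 1803863/2462200 - 1805*I*sqrt(705713)/705713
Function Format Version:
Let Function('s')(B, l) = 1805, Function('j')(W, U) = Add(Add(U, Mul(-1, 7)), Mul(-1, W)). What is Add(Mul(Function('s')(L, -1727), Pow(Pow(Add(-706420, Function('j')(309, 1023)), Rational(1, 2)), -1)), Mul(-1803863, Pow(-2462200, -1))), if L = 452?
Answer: Add(Rational(1803863, 2462200), Mul(Rational(-1805, 705713), I, Pow(705713, Rational(1, 2)))) ≈ Add(0.73262, Mul(-2.1486, I))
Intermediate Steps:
Function('j')(W, U) = Add(-7, U, Mul(-1, W)) (Function('j')(W, U) = Add(Add(U, -7), Mul(-1, W)) = Add(Add(-7, U), Mul(-1, W)) = Add(-7, U, Mul(-1, W)))
Add(Mul(Function('s')(L, -1727), Pow(Pow(Add(-706420, Function('j')(309, 1023)), Rational(1, 2)), -1)), Mul(-1803863, Pow(-2462200, -1))) = Add(Mul(1805, Pow(Pow(Add(-706420, Add(-7, 1023, Mul(-1, 309))), Rational(1, 2)), -1)), Mul(-1803863, Pow(-2462200, -1))) = Add(Mul(1805, Pow(Pow(Add(-706420, Add(-7, 1023, -309)), Rational(1, 2)), -1)), Mul(-1803863, Rational(-1, 2462200))) = Add(Mul(1805, Pow(Pow(Add(-706420, 707), Rational(1, 2)), -1)), Rational(1803863, 2462200)) = Add(Mul(1805, Pow(Pow(-705713, Rational(1, 2)), -1)), Rational(1803863, 2462200)) = Add(Mul(1805, Pow(Mul(I, Pow(705713, Rational(1, 2))), -1)), Rational(1803863, 2462200)) = Add(Mul(1805, Mul(Rational(-1, 705713), I, Pow(705713, Rational(1, 2)))), Rational(1803863, 2462200)) = Add(Mul(Rational(-1805, 705713), I, Pow(705713, Rational(1, 2))), Rational(1803863, 2462200)) = Add(Rational(1803863, 2462200), Mul(Rational(-1805, 705713), I, Pow(705713, Rational(1, 2))))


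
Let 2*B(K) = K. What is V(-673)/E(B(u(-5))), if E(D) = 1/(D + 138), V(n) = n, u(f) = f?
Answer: -182383/2 ≈ -91192.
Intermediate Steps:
B(K) = K/2
E(D) = 1/(138 + D)
V(-673)/E(B(u(-5))) = -673/(1/(138 + (½)*(-5))) = -673/(1/(138 - 5/2)) = -673/(1/(271/2)) = -673/2/271 = -673*271/2 = -182383/2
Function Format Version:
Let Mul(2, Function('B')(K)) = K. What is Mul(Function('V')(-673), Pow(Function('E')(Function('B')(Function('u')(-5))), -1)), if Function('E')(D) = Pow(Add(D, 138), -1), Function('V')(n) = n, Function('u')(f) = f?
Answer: Rational(-182383, 2) ≈ -91192.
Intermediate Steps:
Function('B')(K) = Mul(Rational(1, 2), K)
Function('E')(D) = Pow(Add(138, D), -1)
Mul(Function('V')(-673), Pow(Function('E')(Function('B')(Function('u')(-5))), -1)) = Mul(-673, Pow(Pow(Add(138, Mul(Rational(1, 2), -5)), -1), -1)) = Mul(-673, Pow(Pow(Add(138, Rational(-5, 2)), -1), -1)) = Mul(-673, Pow(Pow(Rational(271, 2), -1), -1)) = Mul(-673, Pow(Rational(2, 271), -1)) = Mul(-673, Rational(271, 2)) = Rational(-182383, 2)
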